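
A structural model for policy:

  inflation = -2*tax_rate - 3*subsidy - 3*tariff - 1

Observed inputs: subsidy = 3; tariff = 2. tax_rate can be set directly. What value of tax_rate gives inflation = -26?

tax_rate = 5

Substituting into the inflation equation gives inflation = -2*tax_rate - 16.
Solve -2*tax_rate - 16 = -26: tax_rate = (-26 + 16) / -2 = 5.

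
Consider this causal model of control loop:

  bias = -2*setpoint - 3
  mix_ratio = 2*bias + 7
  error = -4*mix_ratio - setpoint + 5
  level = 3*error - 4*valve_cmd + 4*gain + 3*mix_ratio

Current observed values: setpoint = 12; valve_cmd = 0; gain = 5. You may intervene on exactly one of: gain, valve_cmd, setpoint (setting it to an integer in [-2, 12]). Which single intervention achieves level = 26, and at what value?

set setpoint = 0

Intervening on gain: level = 4*gain + 402. Reaching 26 requires gain = -94, outside [-2, 12].
Intervening on valve_cmd: level = -4*valve_cmd + 422. Reaching 26 requires valve_cmd = 99, outside [-2, 12].
Intervening on setpoint: with other inputs at their observed values, level = 33*setpoint + 26. Solving for 26 gives setpoint = 0, within [-2, 12].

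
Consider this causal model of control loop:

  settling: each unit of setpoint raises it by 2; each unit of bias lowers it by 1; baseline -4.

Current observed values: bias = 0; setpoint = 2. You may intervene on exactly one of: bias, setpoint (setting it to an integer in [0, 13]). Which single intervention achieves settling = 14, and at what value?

set setpoint = 9

Intervening on bias: settling = -bias. Reaching 14 requires bias = -14, outside [0, 13].
Intervening on setpoint: with other inputs at their observed values, settling = 2*setpoint - 4. Solving for 14 gives setpoint = 9, within [0, 13].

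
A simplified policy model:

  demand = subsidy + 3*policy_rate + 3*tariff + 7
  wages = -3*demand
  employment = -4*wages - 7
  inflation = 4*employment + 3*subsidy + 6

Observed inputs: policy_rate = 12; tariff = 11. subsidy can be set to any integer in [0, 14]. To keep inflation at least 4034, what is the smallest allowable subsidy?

subsidy = 8

Substituting into the demand equation gives demand = subsidy + 76.
This gives wages = -3*subsidy - 228.
So employment = 12*subsidy + 905.
Substituting into the inflation equation gives inflation = 51*subsidy + 3626.
Require 51*subsidy + 3626 ≥ 4034, so subsidy ≥ 8.
The smallest integer in [0, 14] satisfying this is 8.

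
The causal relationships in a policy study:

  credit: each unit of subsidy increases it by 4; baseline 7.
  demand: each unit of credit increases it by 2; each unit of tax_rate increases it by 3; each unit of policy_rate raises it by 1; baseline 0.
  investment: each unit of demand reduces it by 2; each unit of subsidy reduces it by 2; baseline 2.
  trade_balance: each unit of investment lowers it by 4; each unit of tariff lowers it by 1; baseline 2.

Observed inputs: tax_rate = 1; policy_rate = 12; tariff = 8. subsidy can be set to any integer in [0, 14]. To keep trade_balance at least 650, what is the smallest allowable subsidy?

subsidy = 6

Substituting into the demand equation gives demand = 8*subsidy + 29.
Substituting into the investment equation gives investment = -18*subsidy - 56.
Substituting into the trade_balance equation gives trade_balance = 72*subsidy + 218.
Require 72*subsidy + 218 ≥ 650, so subsidy ≥ 6.
The smallest integer in [0, 14] satisfying this is 6.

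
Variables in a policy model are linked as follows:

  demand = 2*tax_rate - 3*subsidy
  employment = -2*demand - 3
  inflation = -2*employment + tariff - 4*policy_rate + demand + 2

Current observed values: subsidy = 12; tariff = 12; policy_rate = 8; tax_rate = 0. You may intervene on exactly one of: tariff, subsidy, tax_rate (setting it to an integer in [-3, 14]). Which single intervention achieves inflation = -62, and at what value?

Intervening on tariff: inflation = tariff - 204. Reaching -62 requires tariff = 142, outside [-3, 14].
Intervening on subsidy: inflation = -15*subsidy - 12. Reaching -62 requires subsidy = 10/3, not an integer.
Intervening on tax_rate: with other inputs at their observed values, inflation = 10*tax_rate - 192. Solving for -62 gives tax_rate = 13, within [-3, 14].

set tax_rate = 13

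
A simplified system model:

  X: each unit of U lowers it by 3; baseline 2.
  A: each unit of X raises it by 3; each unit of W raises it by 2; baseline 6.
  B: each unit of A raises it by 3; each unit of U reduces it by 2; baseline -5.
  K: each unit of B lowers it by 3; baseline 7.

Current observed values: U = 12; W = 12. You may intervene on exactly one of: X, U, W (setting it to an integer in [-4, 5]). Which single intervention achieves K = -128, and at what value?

set U = 2

Intervening on X: K = -27*X - 176. Reaching -128 requires X = -16/9, not an integer.
Intervening on U: with other inputs at their observed values, K = 87*U - 302. Solving for -128 gives U = 2, within [-4, 5].
Intervening on W: K = -18*W + 958. Reaching -128 requires W = 181/3, not an integer.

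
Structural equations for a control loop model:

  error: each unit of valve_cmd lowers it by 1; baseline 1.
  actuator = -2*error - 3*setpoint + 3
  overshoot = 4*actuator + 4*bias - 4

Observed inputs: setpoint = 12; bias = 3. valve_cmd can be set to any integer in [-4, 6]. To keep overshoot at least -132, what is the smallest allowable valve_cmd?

valve_cmd = 0

Substituting into the actuator equation gives actuator = 2*valve_cmd - 35.
Substituting into the overshoot equation gives overshoot = 8*valve_cmd - 132.
Require 8*valve_cmd - 132 ≥ -132, so valve_cmd ≥ 0.
The smallest integer in [-4, 6] satisfying this is 0.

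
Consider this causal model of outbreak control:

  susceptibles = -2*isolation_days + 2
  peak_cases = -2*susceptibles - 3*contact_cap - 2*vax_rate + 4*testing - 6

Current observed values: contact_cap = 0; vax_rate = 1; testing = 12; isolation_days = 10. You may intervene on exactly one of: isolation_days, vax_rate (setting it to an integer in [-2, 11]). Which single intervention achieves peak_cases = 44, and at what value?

Intervening on isolation_days: with other inputs at their observed values, peak_cases = 4*isolation_days + 36. Solving for 44 gives isolation_days = 2, within [-2, 11].
Intervening on vax_rate: peak_cases = -2*vax_rate + 78. Reaching 44 requires vax_rate = 17, outside [-2, 11].

set isolation_days = 2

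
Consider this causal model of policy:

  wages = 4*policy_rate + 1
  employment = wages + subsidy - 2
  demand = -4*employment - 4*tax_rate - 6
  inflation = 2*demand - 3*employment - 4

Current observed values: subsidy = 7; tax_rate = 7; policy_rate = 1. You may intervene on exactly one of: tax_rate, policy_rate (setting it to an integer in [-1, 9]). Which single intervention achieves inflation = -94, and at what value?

set policy_rate = -1

Intervening on tax_rate: inflation = -8*tax_rate - 126. Reaching -94 requires tax_rate = -4, outside [-1, 9].
Intervening on policy_rate: with other inputs at their observed values, inflation = -44*policy_rate - 138. Solving for -94 gives policy_rate = -1, within [-1, 9].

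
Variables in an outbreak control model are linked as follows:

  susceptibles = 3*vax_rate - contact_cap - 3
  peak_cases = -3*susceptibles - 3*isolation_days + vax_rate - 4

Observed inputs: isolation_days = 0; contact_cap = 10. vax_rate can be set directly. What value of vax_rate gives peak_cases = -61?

vax_rate = 12

Substituting into the susceptibles equation gives susceptibles = 3*vax_rate - 13.
Substituting into the peak_cases equation gives peak_cases = -8*vax_rate + 35.
Solve -8*vax_rate + 35 = -61: vax_rate = (-61 - 35) / -8 = 12.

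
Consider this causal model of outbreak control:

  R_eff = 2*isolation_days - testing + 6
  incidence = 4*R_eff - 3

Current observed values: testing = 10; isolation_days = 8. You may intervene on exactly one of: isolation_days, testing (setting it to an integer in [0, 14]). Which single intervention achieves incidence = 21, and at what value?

Intervening on isolation_days: with other inputs at their observed values, incidence = 8*isolation_days - 19. Solving for 21 gives isolation_days = 5, within [0, 14].
Intervening on testing: incidence = -4*testing + 85. Reaching 21 requires testing = 16, outside [0, 14].

set isolation_days = 5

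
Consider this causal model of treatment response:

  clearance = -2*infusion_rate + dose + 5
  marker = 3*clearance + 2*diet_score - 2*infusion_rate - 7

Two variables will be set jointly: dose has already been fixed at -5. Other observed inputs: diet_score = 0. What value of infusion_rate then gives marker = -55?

With dose held at -5:
Substituting into the clearance equation gives clearance = -2*infusion_rate.
marker becomes -8*infusion_rate - 7.
Solve -8*infusion_rate - 7 = -55: infusion_rate = (-55 + 7) / -8 = 6.

infusion_rate = 6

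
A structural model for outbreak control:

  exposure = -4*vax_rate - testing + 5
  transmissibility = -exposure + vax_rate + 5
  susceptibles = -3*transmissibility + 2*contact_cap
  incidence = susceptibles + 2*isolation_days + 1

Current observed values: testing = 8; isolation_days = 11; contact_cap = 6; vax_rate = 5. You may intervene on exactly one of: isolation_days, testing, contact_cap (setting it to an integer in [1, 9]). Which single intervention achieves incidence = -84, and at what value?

Intervening on isolation_days: with other inputs at their observed values, incidence = 2*isolation_days - 86. Solving for -84 gives isolation_days = 1, within [1, 9].
Intervening on testing: incidence = -3*testing - 40. Reaching -84 requires testing = 44/3, not an integer.
Intervening on contact_cap: incidence = 2*contact_cap - 76. Reaching -84 requires contact_cap = -4, outside [1, 9].

set isolation_days = 1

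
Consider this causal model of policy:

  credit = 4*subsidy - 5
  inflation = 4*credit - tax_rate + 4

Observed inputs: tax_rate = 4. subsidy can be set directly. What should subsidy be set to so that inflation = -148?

Substituting into the inflation equation gives inflation = 16*subsidy - 20.
Solve 16*subsidy - 20 = -148: subsidy = (-148 + 20) / 16 = -8.

subsidy = -8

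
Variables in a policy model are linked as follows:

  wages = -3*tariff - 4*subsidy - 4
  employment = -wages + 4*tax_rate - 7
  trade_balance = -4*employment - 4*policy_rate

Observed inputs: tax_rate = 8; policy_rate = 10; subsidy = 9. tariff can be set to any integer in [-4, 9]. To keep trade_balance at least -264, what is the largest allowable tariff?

Substituting into the wages equation gives wages = -3*tariff - 40.
This gives employment = 3*tariff + 65.
So trade_balance = -12*tariff - 300.
Require -12*tariff - 300 ≥ -264, so tariff ≤ -3.
The largest integer in [-4, 9] satisfying this is -3.

tariff = -3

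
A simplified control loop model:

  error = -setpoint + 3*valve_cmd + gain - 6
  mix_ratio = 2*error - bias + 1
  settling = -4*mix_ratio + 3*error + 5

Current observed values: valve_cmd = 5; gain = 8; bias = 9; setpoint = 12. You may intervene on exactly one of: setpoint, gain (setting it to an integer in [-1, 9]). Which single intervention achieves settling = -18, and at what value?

set setpoint = 6

Intervening on setpoint: with other inputs at their observed values, settling = 5*setpoint - 48. Solving for -18 gives setpoint = 6, within [-1, 9].
Intervening on gain: settling = -5*gain + 52. Reaching -18 requires gain = 14, outside [-1, 9].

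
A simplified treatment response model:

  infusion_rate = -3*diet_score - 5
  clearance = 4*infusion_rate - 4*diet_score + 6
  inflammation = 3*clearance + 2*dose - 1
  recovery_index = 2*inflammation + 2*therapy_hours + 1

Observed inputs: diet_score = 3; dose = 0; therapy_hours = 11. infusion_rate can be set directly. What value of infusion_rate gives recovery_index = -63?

infusion_rate = -2

Intervening on infusion_rate fixes its value directly, overriding its dependence on diet_score.
Substituting into the clearance equation gives clearance = 4*infusion_rate - 6.
Substituting into the inflammation equation gives inflammation = 12*infusion_rate - 19.
Substituting into the recovery_index equation gives recovery_index = 24*infusion_rate - 15.
Solve 24*infusion_rate - 15 = -63: infusion_rate = (-63 + 15) / 24 = -2.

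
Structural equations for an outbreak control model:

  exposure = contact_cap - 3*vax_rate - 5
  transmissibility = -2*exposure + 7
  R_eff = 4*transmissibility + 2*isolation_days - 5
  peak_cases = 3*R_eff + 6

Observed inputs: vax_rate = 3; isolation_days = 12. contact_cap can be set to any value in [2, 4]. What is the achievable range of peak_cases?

Substituting into the exposure equation gives exposure = contact_cap - 14.
Substituting into the transmissibility equation gives transmissibility = -2*contact_cap + 35.
Substituting into the R_eff equation gives R_eff = -8*contact_cap + 159.
peak_cases becomes -24*contact_cap + 483.
Linear in contact_cap, so extremes are at the endpoints: contact_cap = 2 gives peak_cases = 435; contact_cap = 4 gives peak_cases = 387.

387 to 435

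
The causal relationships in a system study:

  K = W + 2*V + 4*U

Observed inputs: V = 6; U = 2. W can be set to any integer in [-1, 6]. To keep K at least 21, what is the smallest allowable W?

W = 1

Substituting into the K equation gives K = W + 20.
Require W + 20 ≥ 21, so W ≥ 1.
The smallest integer in [-1, 6] satisfying this is 1.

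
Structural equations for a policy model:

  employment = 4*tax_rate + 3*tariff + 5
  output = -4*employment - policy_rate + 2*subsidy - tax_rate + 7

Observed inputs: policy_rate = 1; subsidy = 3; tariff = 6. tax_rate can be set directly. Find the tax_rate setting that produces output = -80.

Substituting into the employment equation gives employment = 4*tax_rate + 23.
So output = -17*tax_rate - 80.
Solve -17*tax_rate - 80 = -80: tax_rate = (-80 + 80) / -17 = 0.

tax_rate = 0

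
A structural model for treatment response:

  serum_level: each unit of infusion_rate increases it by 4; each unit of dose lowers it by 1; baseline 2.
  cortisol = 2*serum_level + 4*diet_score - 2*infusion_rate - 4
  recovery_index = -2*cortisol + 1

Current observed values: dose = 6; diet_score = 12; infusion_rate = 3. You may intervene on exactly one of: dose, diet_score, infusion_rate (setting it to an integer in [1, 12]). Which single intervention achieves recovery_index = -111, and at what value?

Intervening on dose: with other inputs at their observed values, recovery_index = 4*dose - 131. Solving for -111 gives dose = 5, within [1, 12].
Intervening on diet_score: recovery_index = -8*diet_score - 11. Reaching -111 requires diet_score = 25/2, not an integer.
Intervening on infusion_rate: recovery_index = -12*infusion_rate - 71. Reaching -111 requires infusion_rate = 10/3, not an integer.

set dose = 5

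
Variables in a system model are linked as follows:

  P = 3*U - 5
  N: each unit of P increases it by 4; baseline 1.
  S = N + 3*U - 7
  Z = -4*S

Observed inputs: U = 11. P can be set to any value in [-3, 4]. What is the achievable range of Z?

Intervening on P fixes its value directly, overriding its dependence on U.
Substituting into the S equation gives S = 4*P + 27.
This gives Z = -16*P - 108.
Linear in P, so extremes are at the endpoints: P = -3 gives Z = -60; P = 4 gives Z = -172.

-172 to -60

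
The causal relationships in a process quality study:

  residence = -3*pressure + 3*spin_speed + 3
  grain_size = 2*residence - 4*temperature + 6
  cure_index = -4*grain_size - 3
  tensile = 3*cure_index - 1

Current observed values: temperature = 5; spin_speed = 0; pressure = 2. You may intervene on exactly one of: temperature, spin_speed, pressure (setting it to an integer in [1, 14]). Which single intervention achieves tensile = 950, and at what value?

Intervening on temperature: tensile = 48*temperature - 10. Reaching 950 requires temperature = 20, outside [1, 14].
Intervening on spin_speed: tensile = -72*spin_speed + 230. Reaching 950 requires spin_speed = -10, outside [1, 14].
Intervening on pressure: with other inputs at their observed values, tensile = 72*pressure + 86. Solving for 950 gives pressure = 12, within [1, 14].

set pressure = 12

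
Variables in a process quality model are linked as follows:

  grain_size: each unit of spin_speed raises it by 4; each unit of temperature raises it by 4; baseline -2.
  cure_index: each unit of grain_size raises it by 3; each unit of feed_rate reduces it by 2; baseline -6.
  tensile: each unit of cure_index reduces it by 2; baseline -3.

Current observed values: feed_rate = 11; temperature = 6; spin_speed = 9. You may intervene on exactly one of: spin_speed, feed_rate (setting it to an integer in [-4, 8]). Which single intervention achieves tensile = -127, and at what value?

set spin_speed = 2

Intervening on spin_speed: with other inputs at their observed values, tensile = -24*spin_speed - 79. Solving for -127 gives spin_speed = 2, within [-4, 8].
Intervening on feed_rate: tensile = 4*feed_rate - 339. Reaching -127 requires feed_rate = 53, outside [-4, 8].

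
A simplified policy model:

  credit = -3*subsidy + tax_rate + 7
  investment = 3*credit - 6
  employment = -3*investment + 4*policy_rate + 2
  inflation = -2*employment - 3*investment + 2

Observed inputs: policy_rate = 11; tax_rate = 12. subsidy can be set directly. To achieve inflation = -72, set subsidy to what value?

Substituting into the credit equation gives credit = -3*subsidy + 19.
Substituting into the investment equation gives investment = -9*subsidy + 51.
Substituting into the employment equation gives employment = 27*subsidy - 107.
inflation becomes -27*subsidy + 63.
Solve -27*subsidy + 63 = -72: subsidy = (-72 - 63) / -27 = 5.

subsidy = 5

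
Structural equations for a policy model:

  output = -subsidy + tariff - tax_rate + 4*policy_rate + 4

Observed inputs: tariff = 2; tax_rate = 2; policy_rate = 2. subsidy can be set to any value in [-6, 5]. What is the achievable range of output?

Substituting into the output equation gives output = -subsidy + 12.
Linear in subsidy, so extremes are at the endpoints: subsidy = -6 gives output = 18; subsidy = 5 gives output = 7.

7 to 18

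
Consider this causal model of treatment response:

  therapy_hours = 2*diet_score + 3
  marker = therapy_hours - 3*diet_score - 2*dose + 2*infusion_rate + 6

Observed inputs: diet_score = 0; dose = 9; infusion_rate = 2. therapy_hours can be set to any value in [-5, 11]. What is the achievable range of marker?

Intervening on therapy_hours fixes its value directly, overriding its dependence on diet_score.
Substituting into the marker equation gives marker = therapy_hours - 8.
Linear in therapy_hours, so extremes are at the endpoints: therapy_hours = -5 gives marker = -13; therapy_hours = 11 gives marker = 3.

-13 to 3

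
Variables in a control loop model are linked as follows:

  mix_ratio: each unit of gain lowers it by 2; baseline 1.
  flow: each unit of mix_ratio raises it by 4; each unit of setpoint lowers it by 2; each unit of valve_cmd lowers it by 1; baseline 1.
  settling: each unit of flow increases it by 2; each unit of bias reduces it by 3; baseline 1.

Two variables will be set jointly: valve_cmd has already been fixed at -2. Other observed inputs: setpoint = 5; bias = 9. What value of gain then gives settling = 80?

gain = -7

With valve_cmd held at -2:
Substituting into the flow equation gives flow = -8*gain - 3.
Substituting into the settling equation gives settling = -16*gain - 32.
Solve -16*gain - 32 = 80: gain = (80 + 32) / -16 = -7.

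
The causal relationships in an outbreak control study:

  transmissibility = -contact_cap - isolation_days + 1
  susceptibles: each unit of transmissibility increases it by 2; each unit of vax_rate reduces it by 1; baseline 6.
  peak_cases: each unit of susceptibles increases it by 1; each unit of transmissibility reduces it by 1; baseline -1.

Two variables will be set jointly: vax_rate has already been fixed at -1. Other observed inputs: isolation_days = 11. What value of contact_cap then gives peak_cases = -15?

With vax_rate held at -1:
Substituting into the transmissibility equation gives transmissibility = -contact_cap - 10.
Substituting into the susceptibles equation gives susceptibles = -2*contact_cap - 13.
So peak_cases = -contact_cap - 4.
Solve -contact_cap - 4 = -15: contact_cap = (-15 + 4) / -1 = 11.

contact_cap = 11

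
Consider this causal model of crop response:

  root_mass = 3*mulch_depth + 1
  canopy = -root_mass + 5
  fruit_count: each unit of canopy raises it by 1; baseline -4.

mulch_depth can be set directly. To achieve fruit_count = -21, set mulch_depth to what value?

mulch_depth = 7

Substituting into the canopy equation gives canopy = -3*mulch_depth + 4.
fruit_count becomes -3*mulch_depth.
Solve -3*mulch_depth = -21: mulch_depth = -21 / -3 = 7.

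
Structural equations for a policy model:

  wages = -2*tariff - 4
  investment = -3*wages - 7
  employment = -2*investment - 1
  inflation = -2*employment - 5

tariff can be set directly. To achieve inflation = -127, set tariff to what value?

Substituting into the investment equation gives investment = 6*tariff + 5.
Substituting into the employment equation gives employment = -12*tariff - 11.
Substituting into the inflation equation gives inflation = 24*tariff + 17.
Solve 24*tariff + 17 = -127: tariff = (-127 - 17) / 24 = -6.

tariff = -6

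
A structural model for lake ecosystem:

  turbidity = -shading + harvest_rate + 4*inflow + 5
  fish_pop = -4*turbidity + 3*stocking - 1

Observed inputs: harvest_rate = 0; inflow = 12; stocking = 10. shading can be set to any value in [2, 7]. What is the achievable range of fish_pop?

Substituting into the turbidity equation gives turbidity = -shading + 53.
So fish_pop = 4*shading - 183.
Linear in shading, so extremes are at the endpoints: shading = 2 gives fish_pop = -175; shading = 7 gives fish_pop = -155.

-175 to -155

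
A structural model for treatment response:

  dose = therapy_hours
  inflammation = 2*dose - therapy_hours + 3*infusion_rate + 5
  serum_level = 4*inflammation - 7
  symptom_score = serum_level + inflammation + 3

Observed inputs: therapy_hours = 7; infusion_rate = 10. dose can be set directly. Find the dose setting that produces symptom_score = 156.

Intervening on dose fixes its value directly, overriding its dependence on therapy_hours.
Substituting into the inflammation equation gives inflammation = 2*dose + 28.
serum_level becomes 8*dose + 105.
symptom_score becomes 10*dose + 136.
Solve 10*dose + 136 = 156: dose = (156 - 136) / 10 = 2.

dose = 2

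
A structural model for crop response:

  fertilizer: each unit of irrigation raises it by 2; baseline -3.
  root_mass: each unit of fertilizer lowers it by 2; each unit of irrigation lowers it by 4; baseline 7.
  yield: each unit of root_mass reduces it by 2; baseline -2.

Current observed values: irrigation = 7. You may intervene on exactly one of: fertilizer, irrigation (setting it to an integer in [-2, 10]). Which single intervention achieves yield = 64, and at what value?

set fertilizer = 6

Intervening on fertilizer: with other inputs at their observed values, yield = 4*fertilizer + 40. Solving for 64 gives fertilizer = 6, within [-2, 10].
Intervening on irrigation: yield = 16*irrigation - 28. Reaching 64 requires irrigation = 23/4, not an integer.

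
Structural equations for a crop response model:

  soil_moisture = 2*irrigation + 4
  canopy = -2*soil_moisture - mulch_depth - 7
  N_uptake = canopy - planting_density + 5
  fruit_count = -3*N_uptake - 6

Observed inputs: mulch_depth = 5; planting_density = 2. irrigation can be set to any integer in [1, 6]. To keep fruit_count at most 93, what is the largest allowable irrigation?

Substituting into the canopy equation gives canopy = -4*irrigation - 20.
Substituting into the N_uptake equation gives N_uptake = -4*irrigation - 17.
Substituting into the fruit_count equation gives fruit_count = 12*irrigation + 45.
Require 12*irrigation + 45 ≤ 93, so irrigation ≤ 4.
The largest integer in [1, 6] satisfying this is 4.

irrigation = 4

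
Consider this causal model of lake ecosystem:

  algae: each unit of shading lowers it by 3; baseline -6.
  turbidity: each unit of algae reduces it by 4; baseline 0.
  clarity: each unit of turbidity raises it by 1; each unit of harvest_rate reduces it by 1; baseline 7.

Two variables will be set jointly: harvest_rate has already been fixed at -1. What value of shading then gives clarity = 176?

With harvest_rate held at -1:
Substituting into the turbidity equation gives turbidity = 12*shading + 24.
Substituting into the clarity equation gives clarity = 12*shading + 32.
Solve 12*shading + 32 = 176: shading = (176 - 32) / 12 = 12.

shading = 12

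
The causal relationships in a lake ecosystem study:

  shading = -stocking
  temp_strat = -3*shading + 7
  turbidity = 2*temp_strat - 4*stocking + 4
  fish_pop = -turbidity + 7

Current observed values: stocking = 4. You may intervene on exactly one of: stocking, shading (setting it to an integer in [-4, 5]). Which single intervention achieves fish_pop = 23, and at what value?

set shading = 3

Intervening on stocking: fish_pop = -2*stocking - 11. Reaching 23 requires stocking = -17, outside [-4, 5].
Intervening on shading: with other inputs at their observed values, fish_pop = 6*shading + 5. Solving for 23 gives shading = 3, within [-4, 5].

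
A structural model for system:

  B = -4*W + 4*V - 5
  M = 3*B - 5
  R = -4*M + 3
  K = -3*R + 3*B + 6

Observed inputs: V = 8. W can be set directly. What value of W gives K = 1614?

Substituting into the B equation gives B = -4*W + 27.
Substituting into the M equation gives M = -12*W + 76.
Substituting into the R equation gives R = 48*W - 301.
Substituting into the K equation gives K = -156*W + 990.
Solve -156*W + 990 = 1614: W = (1614 - 990) / -156 = -4.

W = -4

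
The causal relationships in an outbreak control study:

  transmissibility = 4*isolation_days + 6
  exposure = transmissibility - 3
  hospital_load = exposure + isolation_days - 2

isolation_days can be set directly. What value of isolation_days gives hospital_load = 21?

isolation_days = 4

Substituting into the exposure equation gives exposure = 4*isolation_days + 3.
Substituting into the hospital_load equation gives hospital_load = 5*isolation_days + 1.
Solve 5*isolation_days + 1 = 21: isolation_days = (21 - 1) / 5 = 4.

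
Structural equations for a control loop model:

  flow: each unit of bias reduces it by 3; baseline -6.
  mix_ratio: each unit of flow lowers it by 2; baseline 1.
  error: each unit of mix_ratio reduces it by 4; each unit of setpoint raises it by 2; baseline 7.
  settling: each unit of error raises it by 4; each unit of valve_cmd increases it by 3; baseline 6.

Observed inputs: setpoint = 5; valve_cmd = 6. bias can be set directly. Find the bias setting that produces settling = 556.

Substituting into the mix_ratio equation gives mix_ratio = 6*bias + 13.
Substituting into the error equation gives error = -24*bias - 35.
settling becomes -96*bias - 116.
Solve -96*bias - 116 = 556: bias = (556 + 116) / -96 = -7.

bias = -7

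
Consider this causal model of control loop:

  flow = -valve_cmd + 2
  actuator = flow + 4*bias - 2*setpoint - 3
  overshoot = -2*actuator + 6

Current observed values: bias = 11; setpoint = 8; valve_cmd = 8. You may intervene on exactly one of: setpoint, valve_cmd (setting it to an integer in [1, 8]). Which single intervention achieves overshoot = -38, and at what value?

Intervening on setpoint: overshoot = 4*setpoint - 64. Reaching -38 requires setpoint = 13/2, not an integer.
Intervening on valve_cmd: with other inputs at their observed values, overshoot = 2*valve_cmd - 48. Solving for -38 gives valve_cmd = 5, within [1, 8].

set valve_cmd = 5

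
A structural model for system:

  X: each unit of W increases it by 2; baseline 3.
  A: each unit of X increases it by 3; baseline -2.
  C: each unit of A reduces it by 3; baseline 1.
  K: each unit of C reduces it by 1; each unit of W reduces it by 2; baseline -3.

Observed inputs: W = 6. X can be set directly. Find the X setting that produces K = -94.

X = -8

Intervening on X fixes its value directly, overriding its dependence on W.
Substituting into the C equation gives C = -9*X + 7.
So K = 9*X - 22.
Solve 9*X - 22 = -94: X = (-94 + 22) / 9 = -8.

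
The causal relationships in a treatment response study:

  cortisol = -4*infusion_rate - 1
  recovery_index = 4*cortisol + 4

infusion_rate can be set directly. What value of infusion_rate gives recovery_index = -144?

Substituting into the recovery_index equation gives recovery_index = -16*infusion_rate.
Solve -16*infusion_rate = -144: infusion_rate = -144 / -16 = 9.

infusion_rate = 9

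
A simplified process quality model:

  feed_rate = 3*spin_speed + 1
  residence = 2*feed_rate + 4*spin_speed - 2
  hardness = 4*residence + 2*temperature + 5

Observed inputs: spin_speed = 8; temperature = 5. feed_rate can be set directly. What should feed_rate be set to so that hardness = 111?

feed_rate = -3

Intervening on feed_rate fixes its value directly, overriding its dependence on spin_speed.
Substituting into the residence equation gives residence = 2*feed_rate + 30.
This gives hardness = 8*feed_rate + 135.
Solve 8*feed_rate + 135 = 111: feed_rate = (111 - 135) / 8 = -3.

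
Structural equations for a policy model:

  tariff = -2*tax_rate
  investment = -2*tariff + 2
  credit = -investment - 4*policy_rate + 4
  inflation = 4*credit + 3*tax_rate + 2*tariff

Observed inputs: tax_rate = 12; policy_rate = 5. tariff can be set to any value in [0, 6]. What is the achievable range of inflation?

Intervening on tariff fixes its value directly, overriding its dependence on tax_rate.
Substituting into the credit equation gives credit = 2*tariff - 18.
inflation becomes 10*tariff - 36.
Linear in tariff, so extremes are at the endpoints: tariff = 0 gives inflation = -36; tariff = 6 gives inflation = 24.

-36 to 24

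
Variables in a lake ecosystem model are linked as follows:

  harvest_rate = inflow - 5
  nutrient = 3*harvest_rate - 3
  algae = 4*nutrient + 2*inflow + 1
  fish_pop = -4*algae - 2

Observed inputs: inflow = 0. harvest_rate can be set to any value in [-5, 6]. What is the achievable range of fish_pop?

-246 to 282

Intervening on harvest_rate fixes its value directly, overriding its dependence on inflow.
Substituting into the algae equation gives algae = 12*harvest_rate - 11.
Substituting into the fish_pop equation gives fish_pop = -48*harvest_rate + 42.
Linear in harvest_rate, so extremes are at the endpoints: harvest_rate = -5 gives fish_pop = 282; harvest_rate = 6 gives fish_pop = -246.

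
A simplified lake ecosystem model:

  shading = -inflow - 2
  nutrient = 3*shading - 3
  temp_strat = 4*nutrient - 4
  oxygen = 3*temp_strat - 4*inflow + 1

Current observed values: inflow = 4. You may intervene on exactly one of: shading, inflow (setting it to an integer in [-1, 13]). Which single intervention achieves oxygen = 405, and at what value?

set shading = 13

Intervening on shading: with other inputs at their observed values, oxygen = 36*shading - 63. Solving for 405 gives shading = 13, within [-1, 13].
Intervening on inflow: oxygen = -40*inflow - 119. Reaching 405 requires inflow = -131/10, not an integer.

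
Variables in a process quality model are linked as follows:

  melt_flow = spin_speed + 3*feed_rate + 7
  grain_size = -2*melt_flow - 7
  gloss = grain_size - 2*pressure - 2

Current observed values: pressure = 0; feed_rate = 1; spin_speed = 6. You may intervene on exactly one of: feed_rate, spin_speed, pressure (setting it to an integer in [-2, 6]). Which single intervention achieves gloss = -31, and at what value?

set spin_speed = 1

Intervening on feed_rate: gloss = -6*feed_rate - 35. Reaching -31 requires feed_rate = -2/3, not an integer.
Intervening on spin_speed: with other inputs at their observed values, gloss = -2*spin_speed - 29. Solving for -31 gives spin_speed = 1, within [-2, 6].
Intervening on pressure: gloss = -2*pressure - 41. Reaching -31 requires pressure = -5, outside [-2, 6].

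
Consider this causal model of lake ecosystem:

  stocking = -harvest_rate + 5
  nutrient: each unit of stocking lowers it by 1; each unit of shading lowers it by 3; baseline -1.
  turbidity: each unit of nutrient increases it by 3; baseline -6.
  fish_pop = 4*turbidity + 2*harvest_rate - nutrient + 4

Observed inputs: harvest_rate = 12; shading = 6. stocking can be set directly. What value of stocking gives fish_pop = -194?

Intervening on stocking fixes its value directly, overriding its dependence on harvest_rate.
Substituting into the nutrient equation gives nutrient = -stocking - 19.
So turbidity = -3*stocking - 63.
Substituting into the fish_pop equation gives fish_pop = -11*stocking - 205.
Solve -11*stocking - 205 = -194: stocking = (-194 + 205) / -11 = -1.

stocking = -1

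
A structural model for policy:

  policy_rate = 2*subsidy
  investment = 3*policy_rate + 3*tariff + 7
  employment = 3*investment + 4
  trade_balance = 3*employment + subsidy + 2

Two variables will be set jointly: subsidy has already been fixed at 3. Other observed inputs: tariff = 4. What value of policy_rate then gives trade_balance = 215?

With subsidy held at 3:
Intervening on policy_rate fixes its value directly, overriding its dependence on subsidy.
Substituting into the investment equation gives investment = 3*policy_rate + 19.
So employment = 9*policy_rate + 61.
Substituting into the trade_balance equation gives trade_balance = 27*policy_rate + 188.
Solve 27*policy_rate + 188 = 215: policy_rate = (215 - 188) / 27 = 1.

policy_rate = 1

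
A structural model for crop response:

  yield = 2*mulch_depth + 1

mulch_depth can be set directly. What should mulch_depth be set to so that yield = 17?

mulch_depth = 8

Solve 2*mulch_depth + 1 = 17: mulch_depth = (17 - 1) / 2 = 8.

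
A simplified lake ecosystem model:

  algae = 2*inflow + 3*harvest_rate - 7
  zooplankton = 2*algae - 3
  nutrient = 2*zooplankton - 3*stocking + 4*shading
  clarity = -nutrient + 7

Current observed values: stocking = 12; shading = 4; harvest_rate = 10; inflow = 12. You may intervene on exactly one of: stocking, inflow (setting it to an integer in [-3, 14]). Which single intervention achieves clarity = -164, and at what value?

set stocking = 9

Intervening on stocking: with other inputs at their observed values, clarity = 3*stocking - 191. Solving for -164 gives stocking = 9, within [-3, 14].
Intervening on inflow: clarity = -8*inflow - 59. Reaching -164 requires inflow = 105/8, not an integer.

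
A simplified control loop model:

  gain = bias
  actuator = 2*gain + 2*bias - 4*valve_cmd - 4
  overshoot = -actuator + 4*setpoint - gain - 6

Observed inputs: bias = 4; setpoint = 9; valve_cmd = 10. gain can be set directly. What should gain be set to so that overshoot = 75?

Intervening on gain fixes its value directly, overriding its dependence on bias.
Substituting into the actuator equation gives actuator = 2*gain - 36.
overshoot becomes -3*gain + 66.
Solve -3*gain + 66 = 75: gain = (75 - 66) / -3 = -3.

gain = -3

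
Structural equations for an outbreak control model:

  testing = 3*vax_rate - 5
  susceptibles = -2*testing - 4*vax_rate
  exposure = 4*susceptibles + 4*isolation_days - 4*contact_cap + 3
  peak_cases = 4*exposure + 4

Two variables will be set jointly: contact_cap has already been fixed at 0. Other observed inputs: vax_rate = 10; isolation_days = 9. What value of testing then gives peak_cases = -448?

With contact_cap held at 0:
Intervening on testing fixes its value directly, overriding its dependence on vax_rate.
Substituting into the susceptibles equation gives susceptibles = -2*testing - 40.
So exposure = -8*testing - 121.
So peak_cases = -32*testing - 480.
Solve -32*testing - 480 = -448: testing = (-448 + 480) / -32 = -1.

testing = -1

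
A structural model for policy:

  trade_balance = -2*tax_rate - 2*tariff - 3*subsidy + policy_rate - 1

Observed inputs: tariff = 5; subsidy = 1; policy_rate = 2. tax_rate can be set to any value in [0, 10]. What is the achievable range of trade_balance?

Substituting into the trade_balance equation gives trade_balance = -2*tax_rate - 12.
Linear in tax_rate, so extremes are at the endpoints: tax_rate = 0 gives trade_balance = -12; tax_rate = 10 gives trade_balance = -32.

-32 to -12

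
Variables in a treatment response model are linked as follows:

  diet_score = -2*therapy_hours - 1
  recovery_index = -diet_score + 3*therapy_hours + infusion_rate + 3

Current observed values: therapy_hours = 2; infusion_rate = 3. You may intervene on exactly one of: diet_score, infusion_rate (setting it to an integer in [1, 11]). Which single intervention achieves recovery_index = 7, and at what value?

set diet_score = 5

Intervening on diet_score: with other inputs at their observed values, recovery_index = -diet_score + 12. Solving for 7 gives diet_score = 5, within [1, 11].
Intervening on infusion_rate: recovery_index = infusion_rate + 14. Reaching 7 requires infusion_rate = -7, outside [1, 11].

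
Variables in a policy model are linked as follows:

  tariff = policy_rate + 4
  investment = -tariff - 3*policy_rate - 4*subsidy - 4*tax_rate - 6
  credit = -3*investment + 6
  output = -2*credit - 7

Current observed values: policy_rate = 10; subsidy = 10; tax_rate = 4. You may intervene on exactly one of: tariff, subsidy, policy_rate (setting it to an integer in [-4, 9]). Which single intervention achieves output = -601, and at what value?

Intervening on tariff: with other inputs at their observed values, output = -6*tariff - 571. Solving for -601 gives tariff = 5, within [-4, 9].
Intervening on subsidy: output = -24*subsidy - 415. Reaching -601 requires subsidy = 31/4, not an integer.
Intervening on policy_rate: output = -24*policy_rate - 415. Reaching -601 requires policy_rate = 31/4, not an integer.

set tariff = 5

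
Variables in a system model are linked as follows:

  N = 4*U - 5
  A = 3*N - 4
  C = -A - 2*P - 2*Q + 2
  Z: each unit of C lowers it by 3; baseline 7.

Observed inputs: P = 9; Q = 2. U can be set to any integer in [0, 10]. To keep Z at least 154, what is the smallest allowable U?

U = 4

Substituting into the A equation gives A = 12*U - 19.
Substituting into the C equation gives C = -12*U - 1.
Z becomes 36*U + 10.
Require 36*U + 10 ≥ 154, so U ≥ 4.
The smallest integer in [0, 10] satisfying this is 4.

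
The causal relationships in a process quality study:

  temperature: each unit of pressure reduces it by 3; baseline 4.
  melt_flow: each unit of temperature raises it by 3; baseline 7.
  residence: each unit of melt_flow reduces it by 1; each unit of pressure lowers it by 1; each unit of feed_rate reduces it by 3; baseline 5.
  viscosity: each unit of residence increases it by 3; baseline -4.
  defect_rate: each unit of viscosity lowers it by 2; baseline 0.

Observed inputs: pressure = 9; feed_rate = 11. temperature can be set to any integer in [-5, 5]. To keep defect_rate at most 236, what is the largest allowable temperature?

temperature = -2

Intervening on temperature fixes its value directly, overriding its dependence on pressure.
Substituting into the residence equation gives residence = -3*temperature - 44.
This gives viscosity = -9*temperature - 136.
Substituting into the defect_rate equation gives defect_rate = 18*temperature + 272.
Require 18*temperature + 272 ≤ 236, so temperature ≤ -2.
The largest integer in [-5, 5] satisfying this is -2.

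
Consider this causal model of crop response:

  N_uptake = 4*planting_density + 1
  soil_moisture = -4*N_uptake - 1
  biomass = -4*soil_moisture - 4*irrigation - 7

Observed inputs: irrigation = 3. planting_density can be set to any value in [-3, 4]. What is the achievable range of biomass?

Substituting into the soil_moisture equation gives soil_moisture = -16*planting_density - 5.
This gives biomass = 64*planting_density + 1.
Linear in planting_density, so extremes are at the endpoints: planting_density = -3 gives biomass = -191; planting_density = 4 gives biomass = 257.

-191 to 257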